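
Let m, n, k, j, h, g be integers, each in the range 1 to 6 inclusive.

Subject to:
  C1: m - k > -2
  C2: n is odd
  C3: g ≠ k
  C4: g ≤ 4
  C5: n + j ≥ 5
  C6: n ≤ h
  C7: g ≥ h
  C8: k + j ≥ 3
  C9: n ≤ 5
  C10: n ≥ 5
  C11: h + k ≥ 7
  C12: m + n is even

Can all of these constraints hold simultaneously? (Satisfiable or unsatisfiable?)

From constraints 6 and 10: h ≥ n and n ≥ 5, so h ≥ 5. From constraints 4 and 7: h ≤ g and g ≤ 4, so h ≤ 4. But 4 < 5, so no value of h works.

Unsatisfiable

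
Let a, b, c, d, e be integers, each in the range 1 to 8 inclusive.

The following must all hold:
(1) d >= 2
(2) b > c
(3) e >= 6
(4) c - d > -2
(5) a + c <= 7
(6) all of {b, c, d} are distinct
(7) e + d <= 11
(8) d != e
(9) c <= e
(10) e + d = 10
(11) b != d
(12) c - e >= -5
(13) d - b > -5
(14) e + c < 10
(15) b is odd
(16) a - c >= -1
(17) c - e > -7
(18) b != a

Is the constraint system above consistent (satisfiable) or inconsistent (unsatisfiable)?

Satisfiable

Take a = 2, b = 7, c = 2, d = 3, e = 7. Then constraint 4: c - d = -1; constraint 5: a + c = 4; constraint 7: e + d = 10, and every other listed constraint is also met.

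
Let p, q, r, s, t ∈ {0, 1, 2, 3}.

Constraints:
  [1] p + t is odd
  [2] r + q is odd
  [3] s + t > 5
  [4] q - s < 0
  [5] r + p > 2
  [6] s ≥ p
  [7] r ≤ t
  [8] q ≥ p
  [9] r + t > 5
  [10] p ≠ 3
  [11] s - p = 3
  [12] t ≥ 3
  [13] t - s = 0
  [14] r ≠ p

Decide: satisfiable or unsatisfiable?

The assignment p = 0, q = 0, r = 3, s = 3, t = 3 works:
  constraint 3 holds since s + t = 6.
  constraint 4 holds since q - s = -3.
  constraint 5 holds since r + p = 3.
The rest check out directly.

Satisfiable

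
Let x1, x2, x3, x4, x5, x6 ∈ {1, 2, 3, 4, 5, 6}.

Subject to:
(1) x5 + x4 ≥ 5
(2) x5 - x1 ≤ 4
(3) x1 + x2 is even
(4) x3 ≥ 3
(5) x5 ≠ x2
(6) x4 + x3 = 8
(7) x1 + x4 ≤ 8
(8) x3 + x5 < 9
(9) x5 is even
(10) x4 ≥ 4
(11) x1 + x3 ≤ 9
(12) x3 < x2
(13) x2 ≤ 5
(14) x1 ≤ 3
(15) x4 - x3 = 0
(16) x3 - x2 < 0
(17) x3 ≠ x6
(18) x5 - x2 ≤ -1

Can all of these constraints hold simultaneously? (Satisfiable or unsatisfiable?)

Satisfiable

The assignment x1 = 3, x2 = 5, x3 = 4, x4 = 4, x5 = 4, x6 = 5 works:
  constraint 1 holds since x5 + x4 = 8.
  constraint 2 holds since x5 - x1 = 1.
  constraint 6 holds since x4 + x3 = 8.
The rest check out directly.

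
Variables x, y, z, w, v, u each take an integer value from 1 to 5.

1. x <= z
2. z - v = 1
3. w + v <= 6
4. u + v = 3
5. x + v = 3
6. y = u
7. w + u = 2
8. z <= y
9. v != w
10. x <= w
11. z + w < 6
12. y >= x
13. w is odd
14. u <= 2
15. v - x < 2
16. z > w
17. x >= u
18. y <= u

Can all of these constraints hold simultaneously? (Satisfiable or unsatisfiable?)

Unsatisfiable

Constraints 8, 10, 16, 17, and 18 give x ≤ w, w < z, z ≤ y, y ≤ u, u ≤ x. Chaining: x ≤ w < z ≤ y ≤ u ≤ x, which forces x < x — impossible.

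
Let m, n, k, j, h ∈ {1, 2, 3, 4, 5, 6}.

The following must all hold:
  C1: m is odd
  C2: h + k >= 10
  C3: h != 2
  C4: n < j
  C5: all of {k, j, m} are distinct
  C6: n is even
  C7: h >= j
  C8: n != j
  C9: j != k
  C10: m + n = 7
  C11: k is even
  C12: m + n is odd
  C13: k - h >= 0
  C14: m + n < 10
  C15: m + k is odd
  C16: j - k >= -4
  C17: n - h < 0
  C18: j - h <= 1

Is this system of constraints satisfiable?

Try m = 3, n = 4, k = 6, j = 5, h = 5.
Check constraint 2: h + k = 11; constraint 10: m + n = 7. The remaining constraints are straightforward to verify.

Satisfiable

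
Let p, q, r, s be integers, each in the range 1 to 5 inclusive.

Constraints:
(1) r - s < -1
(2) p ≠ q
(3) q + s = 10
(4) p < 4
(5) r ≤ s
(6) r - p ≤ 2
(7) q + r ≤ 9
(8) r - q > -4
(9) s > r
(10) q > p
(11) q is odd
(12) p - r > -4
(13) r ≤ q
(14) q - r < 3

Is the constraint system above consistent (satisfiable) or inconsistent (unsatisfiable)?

Satisfiable

Take p = 2, q = 5, r = 3, s = 5. Then constraint 1: r - s = -2; constraint 3: q + s = 10; constraint 6: r - p = 1, and every other listed constraint is also met.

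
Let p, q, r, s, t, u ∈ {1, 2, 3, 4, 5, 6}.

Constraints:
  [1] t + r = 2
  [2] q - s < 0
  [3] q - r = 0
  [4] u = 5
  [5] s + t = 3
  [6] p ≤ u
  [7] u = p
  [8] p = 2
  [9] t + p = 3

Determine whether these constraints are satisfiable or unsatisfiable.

Unsatisfiable

Constraint 4 fixes u = 5 and constraint 8 fixes p = 2, but constraint 7 requires u = p. Since 5 ≠ 2, contradiction.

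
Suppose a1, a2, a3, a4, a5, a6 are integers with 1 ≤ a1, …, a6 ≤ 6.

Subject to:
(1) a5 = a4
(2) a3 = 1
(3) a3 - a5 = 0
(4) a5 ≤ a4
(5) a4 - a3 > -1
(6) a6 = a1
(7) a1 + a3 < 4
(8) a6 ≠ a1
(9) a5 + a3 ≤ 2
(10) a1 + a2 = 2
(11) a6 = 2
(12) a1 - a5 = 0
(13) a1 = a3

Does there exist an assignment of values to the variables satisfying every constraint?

Unsatisfiable

Constraint 11 fixes a6 = 2 and constraint 2 fixes a3 = 1. Constraints 6 and 13 give a6 = a1 = a3, so a6 = a3. But 2 ≠ 1 — contradiction.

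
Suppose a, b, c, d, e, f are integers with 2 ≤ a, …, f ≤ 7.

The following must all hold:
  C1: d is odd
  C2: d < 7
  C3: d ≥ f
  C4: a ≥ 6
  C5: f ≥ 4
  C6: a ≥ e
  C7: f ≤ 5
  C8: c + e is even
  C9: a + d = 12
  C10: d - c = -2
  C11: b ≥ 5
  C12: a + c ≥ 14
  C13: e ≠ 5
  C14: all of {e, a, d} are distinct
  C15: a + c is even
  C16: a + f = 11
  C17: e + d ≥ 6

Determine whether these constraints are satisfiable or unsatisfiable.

One satisfying assignment is a = 7, b = 7, c = 7, d = 5, e = 3, f = 4.
For the less obvious constraints — constraint 9: a + d = 12; constraint 10: d - c = -2 — and the others hold by inspection.

Satisfiable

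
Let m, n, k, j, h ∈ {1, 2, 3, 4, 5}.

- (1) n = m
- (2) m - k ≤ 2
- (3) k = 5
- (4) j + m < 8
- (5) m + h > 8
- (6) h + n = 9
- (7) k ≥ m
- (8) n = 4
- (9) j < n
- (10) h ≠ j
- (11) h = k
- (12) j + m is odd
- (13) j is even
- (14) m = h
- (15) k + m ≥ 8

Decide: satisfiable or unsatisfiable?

Unsatisfiable

Constraint 8 fixes n = 4 and constraint 3 fixes k = 5. Constraints 1, 11, and 14 give n = m = h = k, so n = k. But 4 ≠ 5 — contradiction.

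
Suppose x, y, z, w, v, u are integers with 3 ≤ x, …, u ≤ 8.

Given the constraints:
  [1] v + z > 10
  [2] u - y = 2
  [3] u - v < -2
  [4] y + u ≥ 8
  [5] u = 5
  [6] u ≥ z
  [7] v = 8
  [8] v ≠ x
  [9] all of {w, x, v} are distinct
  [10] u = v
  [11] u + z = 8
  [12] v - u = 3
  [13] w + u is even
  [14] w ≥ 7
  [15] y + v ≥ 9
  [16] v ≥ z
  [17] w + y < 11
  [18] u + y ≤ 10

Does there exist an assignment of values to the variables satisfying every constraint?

Constraint 5 fixes u = 5 and constraint 7 fixes v = 8, but constraint 10 requires u = v. Since 5 ≠ 8, contradiction.

Unsatisfiable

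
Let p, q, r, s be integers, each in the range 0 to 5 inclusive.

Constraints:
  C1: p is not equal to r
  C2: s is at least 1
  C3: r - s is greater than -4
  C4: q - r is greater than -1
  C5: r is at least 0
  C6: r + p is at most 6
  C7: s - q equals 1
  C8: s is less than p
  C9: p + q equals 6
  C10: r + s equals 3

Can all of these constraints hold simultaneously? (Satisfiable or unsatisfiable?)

One satisfying assignment is p = 5, q = 1, r = 1, s = 2.
For the less obvious constraints — constraint 3: r - s = -1; constraint 4: q - r = 0; constraint 6: r + p = 6 — and the others hold by inspection.

Satisfiable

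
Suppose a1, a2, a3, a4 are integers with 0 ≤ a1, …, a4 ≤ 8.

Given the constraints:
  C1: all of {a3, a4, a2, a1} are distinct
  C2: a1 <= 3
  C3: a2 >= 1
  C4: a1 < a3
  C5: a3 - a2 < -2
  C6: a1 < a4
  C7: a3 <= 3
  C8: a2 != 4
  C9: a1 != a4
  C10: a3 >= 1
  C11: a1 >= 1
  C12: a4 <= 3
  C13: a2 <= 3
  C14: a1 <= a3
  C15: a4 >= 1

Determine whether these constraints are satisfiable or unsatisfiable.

Unsatisfiable

Constraints 2, 3, 7, 10, 11, 12, 13, and 15 confine each of a3, a4, a2, a1 to the 3 values {1, …, 3}.
Constraint 1 requires all 4 of them to be distinct, but only 3 values are available — impossible by the pigeonhole principle.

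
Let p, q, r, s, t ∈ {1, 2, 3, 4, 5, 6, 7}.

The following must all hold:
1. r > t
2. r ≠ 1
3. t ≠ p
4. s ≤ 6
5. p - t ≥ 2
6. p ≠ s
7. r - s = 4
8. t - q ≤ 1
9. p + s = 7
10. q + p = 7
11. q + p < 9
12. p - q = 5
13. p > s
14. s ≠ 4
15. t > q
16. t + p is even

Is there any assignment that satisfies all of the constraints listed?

The assignment p = 6, q = 1, r = 5, s = 1, t = 2 works:
  constraint 5 holds since p - t = 4.
  constraint 7 holds since r - s = 4.
The rest check out directly.

Satisfiable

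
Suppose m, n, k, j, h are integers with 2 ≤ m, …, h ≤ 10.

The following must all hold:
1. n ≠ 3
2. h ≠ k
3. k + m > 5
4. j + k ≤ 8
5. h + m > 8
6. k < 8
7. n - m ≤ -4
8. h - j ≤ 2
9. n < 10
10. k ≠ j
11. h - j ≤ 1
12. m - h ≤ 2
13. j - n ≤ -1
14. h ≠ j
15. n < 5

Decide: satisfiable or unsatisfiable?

Unsatisfiable

Constraints 7, 11, 12, and 13 give n − j ≥ 1, j − h ≥ -1, h − m ≥ -2, m − n ≥ 4.
Adding all 4 inequalities: the left sides telescope to 0, and the right sides sum to 1 + (-1) + (-2) + 4 = 2. So 0 ≥ 2, which is false.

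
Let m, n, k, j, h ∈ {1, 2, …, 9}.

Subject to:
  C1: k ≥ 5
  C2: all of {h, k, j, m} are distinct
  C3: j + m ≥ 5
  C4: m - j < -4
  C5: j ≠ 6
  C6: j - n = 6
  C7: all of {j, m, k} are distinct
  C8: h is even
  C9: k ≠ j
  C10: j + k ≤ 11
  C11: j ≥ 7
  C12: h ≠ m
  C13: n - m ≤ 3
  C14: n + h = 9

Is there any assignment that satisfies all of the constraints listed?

From constraint 11: j ≥ 7. From constraint 1: k ≥ 5. Hence j + k ≥ 12. But constraint 10 requires j + k ≤ 11, and 11 < 12. Contradiction.

Unsatisfiable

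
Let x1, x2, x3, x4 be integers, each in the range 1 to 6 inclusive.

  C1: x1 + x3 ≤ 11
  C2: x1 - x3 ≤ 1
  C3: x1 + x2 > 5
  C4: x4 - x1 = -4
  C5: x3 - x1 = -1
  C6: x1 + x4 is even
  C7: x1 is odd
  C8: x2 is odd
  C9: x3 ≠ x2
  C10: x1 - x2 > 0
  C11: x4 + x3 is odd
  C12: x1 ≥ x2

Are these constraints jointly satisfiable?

Setting (x1, x2, x3, x4) = (5, 3, 4, 1) satisfies everything: constraint 1: x1 + x3 = 9; constraint 2: x1 - x3 = 1, and the others follow.

Satisfiable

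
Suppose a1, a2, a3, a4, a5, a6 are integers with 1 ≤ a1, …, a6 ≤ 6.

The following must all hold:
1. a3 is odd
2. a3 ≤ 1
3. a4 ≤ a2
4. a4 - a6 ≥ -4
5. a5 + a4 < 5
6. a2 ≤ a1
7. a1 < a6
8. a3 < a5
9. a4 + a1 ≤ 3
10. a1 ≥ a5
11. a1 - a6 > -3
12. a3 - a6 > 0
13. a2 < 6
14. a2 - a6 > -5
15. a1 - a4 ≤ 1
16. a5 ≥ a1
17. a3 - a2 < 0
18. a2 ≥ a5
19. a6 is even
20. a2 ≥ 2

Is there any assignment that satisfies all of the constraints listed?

Constraints 6, 7, 8, 12, and 18 give a6 < a3, a3 < a5, a5 ≤ a2, a2 ≤ a1, a1 < a6. Chaining: a6 < a3 < a5 ≤ a2 ≤ a1 < a6, which forces a6 < a6 — impossible.

Unsatisfiable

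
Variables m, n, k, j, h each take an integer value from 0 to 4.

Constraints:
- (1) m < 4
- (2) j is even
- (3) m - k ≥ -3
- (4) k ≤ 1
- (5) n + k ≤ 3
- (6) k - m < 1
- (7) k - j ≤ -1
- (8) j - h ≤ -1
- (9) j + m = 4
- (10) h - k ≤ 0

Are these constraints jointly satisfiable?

Unsatisfiable

Constraints 7, 8, and 10 give j − k ≥ 1, k − h ≥ 0, h − j ≥ 1.
Adding all 3 inequalities: the left sides telescope to 0, and the right sides sum to 1 + 0 + 1 = 2. So 0 ≥ 2, which is false.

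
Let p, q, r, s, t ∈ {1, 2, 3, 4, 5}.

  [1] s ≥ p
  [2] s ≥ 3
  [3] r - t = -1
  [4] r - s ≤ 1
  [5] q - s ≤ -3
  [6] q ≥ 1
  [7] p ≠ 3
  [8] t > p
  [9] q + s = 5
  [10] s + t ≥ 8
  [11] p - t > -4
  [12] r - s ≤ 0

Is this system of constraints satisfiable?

Satisfiable

Setting (p, q, r, s, t) = (2, 1, 4, 4, 5) satisfies everything: constraint 3: r - t = -1; constraint 4: r - s = 0; constraint 5: q - s = -3, and the others follow.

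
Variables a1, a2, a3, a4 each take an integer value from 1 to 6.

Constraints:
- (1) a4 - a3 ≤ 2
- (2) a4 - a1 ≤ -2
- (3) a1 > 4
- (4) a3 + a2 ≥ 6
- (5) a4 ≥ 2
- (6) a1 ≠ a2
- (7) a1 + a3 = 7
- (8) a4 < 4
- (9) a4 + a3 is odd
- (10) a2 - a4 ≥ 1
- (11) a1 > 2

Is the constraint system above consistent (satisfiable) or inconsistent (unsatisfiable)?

Satisfiable

Try a1 = 5, a2 = 4, a3 = 2, a4 = 3.
Check constraint 1: a4 - a3 = 1; constraint 2: a4 - a1 = -2; constraint 4: a3 + a2 = 6. The remaining constraints are straightforward to verify.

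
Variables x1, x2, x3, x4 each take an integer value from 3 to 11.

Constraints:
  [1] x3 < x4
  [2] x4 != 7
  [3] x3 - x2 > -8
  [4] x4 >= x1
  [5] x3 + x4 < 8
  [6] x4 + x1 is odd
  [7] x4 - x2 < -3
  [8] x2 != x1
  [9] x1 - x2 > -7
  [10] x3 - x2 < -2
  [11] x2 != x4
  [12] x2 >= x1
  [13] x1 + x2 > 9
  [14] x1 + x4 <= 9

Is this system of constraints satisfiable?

The assignment x1 = 3, x2 = 8, x3 = 3, x4 = 4 works:
  constraint 3 holds since x3 - x2 = -5.
  constraint 5 holds since x3 + x4 = 7.
The rest check out directly.

Satisfiable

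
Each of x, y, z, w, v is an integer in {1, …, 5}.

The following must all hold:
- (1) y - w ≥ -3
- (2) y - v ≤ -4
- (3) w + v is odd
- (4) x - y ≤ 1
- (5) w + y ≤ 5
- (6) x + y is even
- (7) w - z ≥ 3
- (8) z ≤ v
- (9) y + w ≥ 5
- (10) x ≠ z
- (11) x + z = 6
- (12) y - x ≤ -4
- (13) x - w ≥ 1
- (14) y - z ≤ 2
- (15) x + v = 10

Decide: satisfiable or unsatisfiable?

Constraints 4, 7, 13, and 14 give z − y ≥ -2, y − x ≥ -1, x − w ≥ 1, w − z ≥ 3.
Adding all 4 inequalities: the left sides telescope to 0, and the right sides sum to (-2) + (-1) + 1 + 3 = 1. So 0 ≥ 1, which is false.

Unsatisfiable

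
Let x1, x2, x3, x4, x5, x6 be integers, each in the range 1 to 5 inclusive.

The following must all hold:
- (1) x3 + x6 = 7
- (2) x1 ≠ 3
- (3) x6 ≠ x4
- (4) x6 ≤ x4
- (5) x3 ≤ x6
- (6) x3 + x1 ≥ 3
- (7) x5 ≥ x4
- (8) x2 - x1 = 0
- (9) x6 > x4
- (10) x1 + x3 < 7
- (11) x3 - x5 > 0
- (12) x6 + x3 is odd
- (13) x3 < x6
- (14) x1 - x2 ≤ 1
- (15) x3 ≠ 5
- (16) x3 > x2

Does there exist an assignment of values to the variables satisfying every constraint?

Constraints 4, 7, 11, and 13 give x3 < x6, x6 ≤ x4, x4 ≤ x5, x5 < x3. Chaining: x3 < x6 ≤ x4 ≤ x5 < x3, which forces x3 < x3 — impossible.

Unsatisfiable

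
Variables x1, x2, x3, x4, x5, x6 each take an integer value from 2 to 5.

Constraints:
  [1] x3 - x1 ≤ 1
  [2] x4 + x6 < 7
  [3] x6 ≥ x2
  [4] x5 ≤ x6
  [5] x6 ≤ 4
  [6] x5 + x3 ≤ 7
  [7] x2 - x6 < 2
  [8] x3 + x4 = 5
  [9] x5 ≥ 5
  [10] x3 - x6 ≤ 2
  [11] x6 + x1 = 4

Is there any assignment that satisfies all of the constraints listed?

From constraint 9: x5 ≥ 5. From constraints 4 and 5: x5 ≤ x6 and x6 ≤ 4, so x5 ≤ 4. But 4 < 5, so no value of x5 works.

Unsatisfiable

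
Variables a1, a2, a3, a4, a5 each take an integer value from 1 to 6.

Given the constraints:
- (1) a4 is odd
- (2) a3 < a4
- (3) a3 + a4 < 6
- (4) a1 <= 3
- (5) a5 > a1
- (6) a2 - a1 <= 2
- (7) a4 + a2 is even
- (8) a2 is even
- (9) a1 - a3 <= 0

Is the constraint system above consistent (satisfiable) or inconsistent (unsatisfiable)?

Constraint 1 makes a4 odd and constraint 8 makes a2 even, so a4 + a2 must be odd. Constraint 7 says a4 + a2 is even — contradiction.

Unsatisfiable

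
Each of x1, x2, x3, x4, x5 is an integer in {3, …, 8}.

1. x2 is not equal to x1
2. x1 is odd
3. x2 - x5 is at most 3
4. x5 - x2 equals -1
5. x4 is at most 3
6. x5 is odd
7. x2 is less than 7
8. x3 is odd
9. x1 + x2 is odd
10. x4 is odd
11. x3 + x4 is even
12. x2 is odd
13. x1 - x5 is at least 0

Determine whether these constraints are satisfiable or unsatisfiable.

Unsatisfiable

Constraint 2 makes x1 odd and constraint 12 makes x2 odd, so x1 + x2 must be even. Constraint 9 says x1 + x2 is odd — contradiction.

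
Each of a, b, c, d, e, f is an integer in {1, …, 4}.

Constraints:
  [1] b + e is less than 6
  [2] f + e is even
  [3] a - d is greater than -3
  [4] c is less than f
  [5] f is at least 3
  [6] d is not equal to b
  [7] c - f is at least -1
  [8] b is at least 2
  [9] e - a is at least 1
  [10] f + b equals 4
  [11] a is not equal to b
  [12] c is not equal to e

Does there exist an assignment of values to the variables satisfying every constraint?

Unsatisfiable

From constraint 5: f ≥ 3. From constraint 8: b ≥ 2. Hence f + b ≥ 5. But constraint 10 requires f + b = 4, and 4 < 5. Contradiction.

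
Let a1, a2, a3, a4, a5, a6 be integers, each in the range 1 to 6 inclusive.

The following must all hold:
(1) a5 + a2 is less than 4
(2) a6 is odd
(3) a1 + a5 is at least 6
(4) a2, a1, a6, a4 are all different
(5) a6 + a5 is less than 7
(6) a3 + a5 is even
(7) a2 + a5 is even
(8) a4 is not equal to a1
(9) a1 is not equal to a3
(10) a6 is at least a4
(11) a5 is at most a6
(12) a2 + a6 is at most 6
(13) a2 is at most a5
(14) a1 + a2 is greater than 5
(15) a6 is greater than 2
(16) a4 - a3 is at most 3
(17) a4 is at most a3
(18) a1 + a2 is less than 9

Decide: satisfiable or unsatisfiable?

Setting (a1, a2, a3, a4, a5, a6) = (6, 1, 3, 3, 1, 5) satisfies everything: constraint 1: a5 + a2 = 2; constraint 3: a1 + a5 = 7; constraint 5: a6 + a5 = 6, and the others follow.

Satisfiable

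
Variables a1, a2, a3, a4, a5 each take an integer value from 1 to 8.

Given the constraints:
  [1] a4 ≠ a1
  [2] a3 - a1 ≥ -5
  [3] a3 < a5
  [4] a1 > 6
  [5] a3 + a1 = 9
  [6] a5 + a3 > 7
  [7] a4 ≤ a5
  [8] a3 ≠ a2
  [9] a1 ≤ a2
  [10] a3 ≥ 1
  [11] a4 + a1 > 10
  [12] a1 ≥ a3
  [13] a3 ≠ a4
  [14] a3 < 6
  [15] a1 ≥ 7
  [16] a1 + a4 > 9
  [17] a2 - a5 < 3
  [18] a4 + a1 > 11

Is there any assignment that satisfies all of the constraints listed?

One satisfying assignment is a1 = 7, a2 = 8, a3 = 2, a4 = 5, a5 = 6.
For the less obvious constraints — constraint 2: a3 - a1 = -5; constraint 5: a3 + a1 = 9; constraint 6: a5 + a3 = 8 — and the others hold by inspection.

Satisfiable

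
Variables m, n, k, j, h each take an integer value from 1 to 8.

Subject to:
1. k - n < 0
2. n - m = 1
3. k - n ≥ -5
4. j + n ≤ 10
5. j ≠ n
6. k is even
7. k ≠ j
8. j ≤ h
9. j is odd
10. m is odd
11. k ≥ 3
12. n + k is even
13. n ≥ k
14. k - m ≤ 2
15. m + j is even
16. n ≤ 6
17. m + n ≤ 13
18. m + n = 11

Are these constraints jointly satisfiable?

The assignment m = 5, n = 6, k = 4, j = 1, h = 4 works:
  constraint 1 holds since k - n = -2.
  constraint 2 holds since n - m = 1.
  constraint 3 holds since k - n = -2.
The rest check out directly.

Satisfiable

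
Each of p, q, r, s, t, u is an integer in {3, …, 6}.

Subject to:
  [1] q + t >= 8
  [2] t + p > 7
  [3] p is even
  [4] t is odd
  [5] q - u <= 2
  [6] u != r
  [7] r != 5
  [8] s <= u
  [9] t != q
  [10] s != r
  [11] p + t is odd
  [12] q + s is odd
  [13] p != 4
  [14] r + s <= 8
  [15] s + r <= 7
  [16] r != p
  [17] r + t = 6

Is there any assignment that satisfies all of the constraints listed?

Satisfiable

The assignment p = 6, q = 5, r = 3, s = 4, t = 3, u = 6 works:
  constraint 1 holds since q + t = 8.
  constraint 2 holds since t + p = 9.
  constraint 5 holds since q - u = -1.
The rest check out directly.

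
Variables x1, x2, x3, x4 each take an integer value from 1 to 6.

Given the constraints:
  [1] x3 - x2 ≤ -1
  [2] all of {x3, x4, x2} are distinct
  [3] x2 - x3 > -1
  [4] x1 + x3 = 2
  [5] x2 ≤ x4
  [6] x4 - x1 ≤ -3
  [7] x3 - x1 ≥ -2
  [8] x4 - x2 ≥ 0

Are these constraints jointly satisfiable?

Unsatisfiable

Constraints 1, 6, 7, and 8 give x2 − x3 ≥ 1, x3 − x1 ≥ -2, x1 − x4 ≥ 3, x4 − x2 ≥ 0.
Adding all 4 inequalities: the left sides telescope to 0, and the right sides sum to 1 + (-2) + 3 + 0 = 2. So 0 ≥ 2, which is false.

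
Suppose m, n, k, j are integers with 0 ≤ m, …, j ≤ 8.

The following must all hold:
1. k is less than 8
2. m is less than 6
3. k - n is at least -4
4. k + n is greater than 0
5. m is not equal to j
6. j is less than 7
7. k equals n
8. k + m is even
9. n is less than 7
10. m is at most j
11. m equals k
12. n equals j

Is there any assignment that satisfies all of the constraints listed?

From constraints 7, 11, and 12, m = k = n = j, so m = j. But constraint 5 says m ≠ j. Contradiction.

Unsatisfiable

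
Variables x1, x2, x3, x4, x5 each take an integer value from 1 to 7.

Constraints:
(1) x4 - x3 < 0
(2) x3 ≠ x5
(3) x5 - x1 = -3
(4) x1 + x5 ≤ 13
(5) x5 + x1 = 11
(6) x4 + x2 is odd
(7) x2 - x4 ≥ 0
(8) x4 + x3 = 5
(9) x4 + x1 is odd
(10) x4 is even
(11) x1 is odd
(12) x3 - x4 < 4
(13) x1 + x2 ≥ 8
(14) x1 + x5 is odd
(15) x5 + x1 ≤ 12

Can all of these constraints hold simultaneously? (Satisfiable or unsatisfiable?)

One satisfying assignment is x1 = 7, x2 = 3, x3 = 3, x4 = 2, x5 = 4.
For the less obvious constraints — constraint 1: x4 - x3 = -1; constraint 3: x5 - x1 = -3; constraint 4: x1 + x5 = 11 — and the others hold by inspection.

Satisfiable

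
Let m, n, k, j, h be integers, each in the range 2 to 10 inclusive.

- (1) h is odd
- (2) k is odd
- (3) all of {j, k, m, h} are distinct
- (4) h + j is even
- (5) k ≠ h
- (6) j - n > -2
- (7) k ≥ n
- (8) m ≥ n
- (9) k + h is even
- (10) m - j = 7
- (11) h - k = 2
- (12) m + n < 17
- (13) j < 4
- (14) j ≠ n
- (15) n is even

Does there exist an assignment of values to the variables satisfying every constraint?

Try m = 10, n = 4, k = 5, j = 3, h = 7.
Check constraint 6: j - n = -1; constraint 10: m - j = 7. The remaining constraints are straightforward to verify.

Satisfiable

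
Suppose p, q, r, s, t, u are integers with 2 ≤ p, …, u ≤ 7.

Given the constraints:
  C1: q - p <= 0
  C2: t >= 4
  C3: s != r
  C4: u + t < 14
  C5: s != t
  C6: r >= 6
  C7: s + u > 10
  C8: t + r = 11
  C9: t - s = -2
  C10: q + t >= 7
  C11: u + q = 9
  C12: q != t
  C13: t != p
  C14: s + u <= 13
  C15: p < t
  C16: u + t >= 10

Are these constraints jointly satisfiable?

The assignment p = 3, q = 3, r = 6, s = 7, t = 5, u = 6 works:
  constraint 1 holds since q - p = 0.
  constraint 4 holds since u + t = 11.
The rest check out directly.

Satisfiable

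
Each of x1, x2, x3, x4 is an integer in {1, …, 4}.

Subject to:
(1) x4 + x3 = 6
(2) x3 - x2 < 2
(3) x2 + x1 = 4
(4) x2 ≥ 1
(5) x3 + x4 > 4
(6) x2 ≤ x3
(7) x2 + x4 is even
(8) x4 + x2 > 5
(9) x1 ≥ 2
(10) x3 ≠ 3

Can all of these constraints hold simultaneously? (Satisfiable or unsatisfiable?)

Satisfiable

Try x1 = 2, x2 = 2, x3 = 2, x4 = 4.
Check constraint 1: x4 + x3 = 6; constraint 2: x3 - x2 = 0. The remaining constraints are straightforward to verify.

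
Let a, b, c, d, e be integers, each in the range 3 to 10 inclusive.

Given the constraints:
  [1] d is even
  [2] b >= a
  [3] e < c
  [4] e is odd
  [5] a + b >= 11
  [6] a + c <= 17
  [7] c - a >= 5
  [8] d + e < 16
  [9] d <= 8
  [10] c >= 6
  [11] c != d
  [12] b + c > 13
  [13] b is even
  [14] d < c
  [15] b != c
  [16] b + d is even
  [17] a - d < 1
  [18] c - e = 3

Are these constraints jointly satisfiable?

One satisfying assignment is a = 5, b = 6, c = 10, d = 6, e = 7.
For the less obvious constraints — constraint 5: a + b = 11; constraint 6: a + c = 15; constraint 7: c - a = 5 — and the others hold by inspection.

Satisfiable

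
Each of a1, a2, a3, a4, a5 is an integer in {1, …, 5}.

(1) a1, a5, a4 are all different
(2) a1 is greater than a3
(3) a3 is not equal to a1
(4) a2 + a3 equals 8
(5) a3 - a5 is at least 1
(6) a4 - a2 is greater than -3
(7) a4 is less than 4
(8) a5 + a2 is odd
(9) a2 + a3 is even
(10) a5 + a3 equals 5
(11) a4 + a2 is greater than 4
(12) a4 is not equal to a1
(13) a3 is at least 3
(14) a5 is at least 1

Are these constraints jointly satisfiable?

The assignment a1 = 5, a2 = 4, a3 = 4, a4 = 2, a5 = 1 works:
  constraint 4 holds since a2 + a3 = 8.
  constraint 5 holds since a3 - a5 = 3.
  constraint 6 holds since a4 - a2 = -2.
The rest check out directly.

Satisfiable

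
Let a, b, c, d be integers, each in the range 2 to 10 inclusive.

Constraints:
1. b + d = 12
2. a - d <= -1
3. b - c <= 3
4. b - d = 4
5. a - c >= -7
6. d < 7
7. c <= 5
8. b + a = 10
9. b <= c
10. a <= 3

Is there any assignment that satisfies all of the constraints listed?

From constraints 7 and 9: b ≤ c ≤ 5. From constraint 10: a ≤ 3. Hence b + a ≤ 8. But constraint 8 requires b + a = 10, and 10 > 8. Contradiction.

Unsatisfiable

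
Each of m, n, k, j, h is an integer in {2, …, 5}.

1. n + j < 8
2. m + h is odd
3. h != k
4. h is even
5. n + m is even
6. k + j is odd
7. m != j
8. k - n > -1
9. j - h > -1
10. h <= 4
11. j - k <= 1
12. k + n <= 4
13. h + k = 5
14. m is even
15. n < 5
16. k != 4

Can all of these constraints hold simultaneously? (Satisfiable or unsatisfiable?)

Constraint 14 makes m even and constraint 4 makes h even, so m + h must be even. Constraint 2 says m + h is odd — contradiction.

Unsatisfiable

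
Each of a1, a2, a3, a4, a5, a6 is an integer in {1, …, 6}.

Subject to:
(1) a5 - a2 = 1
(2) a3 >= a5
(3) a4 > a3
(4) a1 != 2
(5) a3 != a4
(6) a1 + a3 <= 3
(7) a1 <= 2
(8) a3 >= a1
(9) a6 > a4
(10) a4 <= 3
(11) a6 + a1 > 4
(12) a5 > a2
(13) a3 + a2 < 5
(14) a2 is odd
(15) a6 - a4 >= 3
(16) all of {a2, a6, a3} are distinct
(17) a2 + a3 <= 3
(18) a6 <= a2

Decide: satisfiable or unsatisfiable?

Constraints 2, 3, 9, 12, and 18 give a6 ≤ a2, a2 < a5, a5 ≤ a3, a3 < a4, a4 < a6. Chaining: a6 ≤ a2 < a5 ≤ a3 < a4 < a6, which forces a6 < a6 — impossible.

Unsatisfiable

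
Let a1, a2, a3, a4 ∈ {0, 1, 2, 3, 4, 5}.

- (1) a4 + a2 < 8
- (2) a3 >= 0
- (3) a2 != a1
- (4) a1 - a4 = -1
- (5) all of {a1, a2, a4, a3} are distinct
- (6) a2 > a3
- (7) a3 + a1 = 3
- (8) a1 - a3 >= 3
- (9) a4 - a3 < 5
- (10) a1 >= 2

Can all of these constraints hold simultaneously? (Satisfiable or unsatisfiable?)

Satisfiable

Take a1 = 3, a2 = 1, a3 = 0, a4 = 4. Then constraint 1: a4 + a2 = 5; constraint 4: a1 - a4 = -1, and every other listed constraint is also met.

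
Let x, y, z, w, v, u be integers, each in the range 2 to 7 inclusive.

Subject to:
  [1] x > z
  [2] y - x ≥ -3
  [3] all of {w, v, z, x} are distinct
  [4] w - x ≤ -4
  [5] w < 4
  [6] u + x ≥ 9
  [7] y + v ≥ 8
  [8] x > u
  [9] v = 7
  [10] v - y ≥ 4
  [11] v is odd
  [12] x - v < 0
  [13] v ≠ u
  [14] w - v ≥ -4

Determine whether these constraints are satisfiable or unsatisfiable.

Unsatisfiable

Constraints 2, 4, 10, and 14 give w − v ≥ -4, v − y ≥ 4, y − x ≥ -3, x − w ≥ 4.
Adding all 4 inequalities: the left sides telescope to 0, and the right sides sum to (-4) + 4 + (-3) + 4 = 1. So 0 ≥ 1, which is false.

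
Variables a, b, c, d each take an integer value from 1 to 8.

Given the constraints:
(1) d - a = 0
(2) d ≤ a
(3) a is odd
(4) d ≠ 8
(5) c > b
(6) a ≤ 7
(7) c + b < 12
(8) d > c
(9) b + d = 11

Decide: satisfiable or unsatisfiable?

Satisfiable

The assignment a = 7, b = 4, c = 6, d = 7 works:
  constraint 1 holds since d - a = 0.
  constraint 7 holds since c + b = 10.
The rest check out directly.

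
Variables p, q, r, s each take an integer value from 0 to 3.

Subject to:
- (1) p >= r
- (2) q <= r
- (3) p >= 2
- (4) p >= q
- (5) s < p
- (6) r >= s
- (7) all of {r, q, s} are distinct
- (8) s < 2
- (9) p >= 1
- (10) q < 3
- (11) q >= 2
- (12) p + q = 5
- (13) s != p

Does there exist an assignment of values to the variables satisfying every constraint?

Satisfiable

One satisfying assignment is p = 3, q = 2, r = 3, s = 1.
For the less obvious constraints — constraint 7: values 3, 2, 1 are distinct; constraint 12: p + q = 5 — and the others hold by inspection.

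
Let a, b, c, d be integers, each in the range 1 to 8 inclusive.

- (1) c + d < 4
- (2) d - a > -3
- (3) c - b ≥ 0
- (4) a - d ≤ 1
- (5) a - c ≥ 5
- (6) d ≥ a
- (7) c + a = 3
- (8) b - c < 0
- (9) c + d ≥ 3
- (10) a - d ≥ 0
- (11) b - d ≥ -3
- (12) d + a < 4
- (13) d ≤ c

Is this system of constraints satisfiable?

Unsatisfiable

Constraints 3, 4, 5, and 11 give b − d ≥ -3, d − a ≥ -1, a − c ≥ 5, c − b ≥ 0.
Adding all 4 inequalities: the left sides telescope to 0, and the right sides sum to (-3) + (-1) + 5 + 0 = 1. So 0 ≥ 1, which is false.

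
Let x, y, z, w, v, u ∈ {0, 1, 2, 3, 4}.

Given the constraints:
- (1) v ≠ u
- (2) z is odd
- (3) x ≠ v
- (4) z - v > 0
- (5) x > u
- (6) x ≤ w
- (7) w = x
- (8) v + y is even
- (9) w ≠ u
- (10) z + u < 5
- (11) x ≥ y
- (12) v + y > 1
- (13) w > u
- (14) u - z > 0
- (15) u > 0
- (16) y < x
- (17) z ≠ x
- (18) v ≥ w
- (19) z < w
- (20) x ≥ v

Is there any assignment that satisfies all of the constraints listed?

Constraints 4, 5, 6, 14, and 18 give x ≤ w, w ≤ v, v < z, z < u, u < x. Chaining: x ≤ w ≤ v < z < u < x, which forces x < x — impossible.

Unsatisfiable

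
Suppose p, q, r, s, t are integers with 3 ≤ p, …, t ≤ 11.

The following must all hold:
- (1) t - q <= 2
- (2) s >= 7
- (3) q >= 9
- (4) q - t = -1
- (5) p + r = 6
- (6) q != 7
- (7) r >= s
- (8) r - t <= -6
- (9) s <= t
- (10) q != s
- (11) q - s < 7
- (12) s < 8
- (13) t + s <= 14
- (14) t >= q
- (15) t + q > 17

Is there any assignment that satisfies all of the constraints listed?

Unsatisfiable

From constraints 3 and 14: t ≥ q ≥ 9. From constraint 2: s ≥ 7. Hence t + s ≥ 16. But constraint 13 requires t + s ≤ 14, and 14 < 16. Contradiction.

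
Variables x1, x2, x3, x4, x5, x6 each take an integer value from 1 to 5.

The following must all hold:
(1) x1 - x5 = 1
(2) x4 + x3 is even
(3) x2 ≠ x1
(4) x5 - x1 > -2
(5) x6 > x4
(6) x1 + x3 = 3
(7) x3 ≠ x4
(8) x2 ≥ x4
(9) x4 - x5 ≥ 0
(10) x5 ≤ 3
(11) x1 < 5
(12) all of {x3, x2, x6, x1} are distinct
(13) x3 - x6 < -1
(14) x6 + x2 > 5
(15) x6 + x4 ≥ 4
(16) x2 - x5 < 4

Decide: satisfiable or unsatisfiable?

Try x1 = 2, x2 = 3, x3 = 1, x4 = 3, x5 = 1, x6 = 4.
Check constraint 1: x1 - x5 = 1; constraint 4: x5 - x1 = -1. The remaining constraints are straightforward to verify.

Satisfiable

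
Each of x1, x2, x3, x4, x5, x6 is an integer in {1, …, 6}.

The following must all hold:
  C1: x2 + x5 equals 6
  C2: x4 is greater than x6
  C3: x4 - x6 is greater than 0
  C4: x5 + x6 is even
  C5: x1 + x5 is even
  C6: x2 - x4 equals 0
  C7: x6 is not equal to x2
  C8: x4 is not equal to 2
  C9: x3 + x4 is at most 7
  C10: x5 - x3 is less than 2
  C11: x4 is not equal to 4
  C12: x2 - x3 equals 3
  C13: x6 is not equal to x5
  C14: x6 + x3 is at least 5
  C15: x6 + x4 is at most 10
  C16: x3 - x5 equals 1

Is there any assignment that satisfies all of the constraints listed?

Satisfiable

Take x1 = 1, x2 = 5, x3 = 2, x4 = 5, x5 = 1, x6 = 3. Then constraint 1: x2 + x5 = 6; constraint 3: x4 - x6 = 2, and every other listed constraint is also met.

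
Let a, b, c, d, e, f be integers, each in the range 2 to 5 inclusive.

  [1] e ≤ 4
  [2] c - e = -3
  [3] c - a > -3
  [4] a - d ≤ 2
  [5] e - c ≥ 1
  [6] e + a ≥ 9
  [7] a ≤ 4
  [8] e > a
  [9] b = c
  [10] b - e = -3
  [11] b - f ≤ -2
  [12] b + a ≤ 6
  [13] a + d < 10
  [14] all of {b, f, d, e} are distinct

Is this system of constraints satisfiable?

From constraint 1: e ≤ 4. From constraint 7: a ≤ 4. Hence e + a ≤ 8. But constraint 6 requires e + a ≥ 9, and 9 > 8. Contradiction.

Unsatisfiable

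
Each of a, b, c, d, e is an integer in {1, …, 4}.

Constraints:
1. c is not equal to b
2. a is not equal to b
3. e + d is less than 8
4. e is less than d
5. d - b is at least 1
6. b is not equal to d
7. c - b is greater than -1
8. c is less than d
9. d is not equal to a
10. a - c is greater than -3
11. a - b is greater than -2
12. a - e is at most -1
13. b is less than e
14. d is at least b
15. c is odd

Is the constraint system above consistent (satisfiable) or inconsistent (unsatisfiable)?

Satisfiable

Setting (a, b, c, d, e) = (2, 1, 3, 4, 3) satisfies everything: constraint 3: e + d = 7; constraint 5: d - b = 3; constraint 7: c - b = 2, and the others follow.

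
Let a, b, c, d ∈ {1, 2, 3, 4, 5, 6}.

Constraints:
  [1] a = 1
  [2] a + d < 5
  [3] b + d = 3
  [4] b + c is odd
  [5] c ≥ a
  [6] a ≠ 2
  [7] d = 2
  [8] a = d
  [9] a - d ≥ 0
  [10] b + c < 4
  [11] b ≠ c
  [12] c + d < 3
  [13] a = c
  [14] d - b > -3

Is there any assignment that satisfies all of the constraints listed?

Unsatisfiable

Constraint 1 fixes a = 1 and constraint 7 fixes d = 2, but constraint 8 requires a = d. Since 1 ≠ 2, contradiction.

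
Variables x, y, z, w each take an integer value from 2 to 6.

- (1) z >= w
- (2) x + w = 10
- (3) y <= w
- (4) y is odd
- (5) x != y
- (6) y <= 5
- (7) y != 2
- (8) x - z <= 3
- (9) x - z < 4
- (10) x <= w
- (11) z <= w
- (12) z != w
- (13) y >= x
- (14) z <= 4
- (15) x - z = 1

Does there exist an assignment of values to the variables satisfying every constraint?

From constraints 6 and 13: x ≤ y ≤ 5. From constraints 1 and 14: w ≤ z ≤ 4. Hence x + w ≤ 9. But constraint 2 requires x + w = 10, and 10 > 9. Contradiction.

Unsatisfiable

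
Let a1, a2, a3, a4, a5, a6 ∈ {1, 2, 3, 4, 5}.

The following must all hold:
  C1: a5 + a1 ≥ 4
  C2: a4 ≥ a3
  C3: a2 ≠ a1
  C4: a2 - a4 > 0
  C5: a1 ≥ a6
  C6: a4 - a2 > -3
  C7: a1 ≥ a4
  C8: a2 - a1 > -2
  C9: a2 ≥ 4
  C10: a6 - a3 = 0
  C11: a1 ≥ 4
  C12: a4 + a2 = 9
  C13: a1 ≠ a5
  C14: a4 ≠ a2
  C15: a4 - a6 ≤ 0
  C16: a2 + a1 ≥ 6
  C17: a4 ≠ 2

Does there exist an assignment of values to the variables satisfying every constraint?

Satisfiable

The assignment a1 = 4, a2 = 5, a3 = 4, a4 = 4, a5 = 3, a6 = 4 works:
  constraint 1 holds since a5 + a1 = 7.
  constraint 4 holds since a2 - a4 = 1.
The rest check out directly.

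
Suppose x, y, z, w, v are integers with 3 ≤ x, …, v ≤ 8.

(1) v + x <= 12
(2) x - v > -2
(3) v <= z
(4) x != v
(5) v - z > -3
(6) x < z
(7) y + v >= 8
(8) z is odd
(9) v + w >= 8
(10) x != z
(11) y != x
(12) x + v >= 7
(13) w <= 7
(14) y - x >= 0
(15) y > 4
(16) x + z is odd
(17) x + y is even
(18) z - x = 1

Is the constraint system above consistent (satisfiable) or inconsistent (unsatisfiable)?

Satisfiable

One satisfying assignment is x = 4, y = 6, z = 5, w = 4, v = 5.
For the less obvious constraints — constraint 1: v + x = 9; constraint 2: x - v = -1; constraint 5: v - z = 0 — and the others hold by inspection.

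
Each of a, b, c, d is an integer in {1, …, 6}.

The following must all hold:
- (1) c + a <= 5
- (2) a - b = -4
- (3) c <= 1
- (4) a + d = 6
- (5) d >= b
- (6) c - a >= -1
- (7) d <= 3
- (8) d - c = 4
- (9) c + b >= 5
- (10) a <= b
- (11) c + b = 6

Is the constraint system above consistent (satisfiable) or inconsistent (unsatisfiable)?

From constraint 3: c ≤ 1. From constraints 5 and 7: b ≤ d ≤ 3. Hence c + b ≤ 4. But constraint 9 requires c + b ≥ 5, and 5 > 4. Contradiction.

Unsatisfiable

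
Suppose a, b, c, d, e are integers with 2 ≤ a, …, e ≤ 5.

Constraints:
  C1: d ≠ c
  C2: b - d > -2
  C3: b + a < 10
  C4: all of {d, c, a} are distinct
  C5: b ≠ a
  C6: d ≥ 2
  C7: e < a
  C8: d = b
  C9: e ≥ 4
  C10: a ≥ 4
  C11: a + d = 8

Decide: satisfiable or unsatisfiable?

Satisfiable

Take a = 5, b = 3, c = 2, d = 3, e = 4. Then constraint 2: b - d = 0; constraint 3: b + a = 8, and every other listed constraint is also met.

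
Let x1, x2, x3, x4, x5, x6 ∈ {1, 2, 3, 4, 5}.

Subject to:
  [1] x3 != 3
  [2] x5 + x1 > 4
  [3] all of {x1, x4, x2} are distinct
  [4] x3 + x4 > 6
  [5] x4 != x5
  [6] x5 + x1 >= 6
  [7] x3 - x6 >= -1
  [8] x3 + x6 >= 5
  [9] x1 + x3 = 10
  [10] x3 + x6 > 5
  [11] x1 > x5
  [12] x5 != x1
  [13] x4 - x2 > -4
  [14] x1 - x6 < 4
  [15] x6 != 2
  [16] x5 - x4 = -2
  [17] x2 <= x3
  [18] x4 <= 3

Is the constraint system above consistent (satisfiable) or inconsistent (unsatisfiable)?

One satisfying assignment is x1 = 5, x2 = 4, x3 = 5, x4 = 3, x5 = 1, x6 = 3.
For the less obvious constraints — constraint 2: x5 + x1 = 6; constraint 4: x3 + x4 = 8 — and the others hold by inspection.

Satisfiable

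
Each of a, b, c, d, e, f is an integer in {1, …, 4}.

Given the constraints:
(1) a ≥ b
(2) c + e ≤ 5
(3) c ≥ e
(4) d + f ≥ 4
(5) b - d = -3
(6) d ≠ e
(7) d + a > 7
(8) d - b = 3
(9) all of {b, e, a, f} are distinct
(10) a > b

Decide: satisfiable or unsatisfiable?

Try a = 4, b = 1, c = 3, d = 4, e = 2, f = 3.
Check constraint 2: c + e = 5; constraint 4: d + f = 7; constraint 5: b - d = -3. The remaining constraints are straightforward to verify.

Satisfiable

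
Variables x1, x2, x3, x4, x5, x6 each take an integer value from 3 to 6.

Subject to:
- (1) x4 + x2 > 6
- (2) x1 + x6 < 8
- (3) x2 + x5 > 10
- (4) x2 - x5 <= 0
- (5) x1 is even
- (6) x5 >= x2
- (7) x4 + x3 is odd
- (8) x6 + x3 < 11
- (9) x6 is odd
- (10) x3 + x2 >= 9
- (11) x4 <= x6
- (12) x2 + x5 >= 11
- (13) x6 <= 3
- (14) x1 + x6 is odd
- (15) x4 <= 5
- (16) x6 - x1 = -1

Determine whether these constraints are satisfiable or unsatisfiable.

Try x1 = 4, x2 = 5, x3 = 6, x4 = 3, x5 = 6, x6 = 3.
Check constraint 1: x4 + x2 = 8; constraint 2: x1 + x6 = 7; constraint 3: x2 + x5 = 11. The remaining constraints are straightforward to verify.

Satisfiable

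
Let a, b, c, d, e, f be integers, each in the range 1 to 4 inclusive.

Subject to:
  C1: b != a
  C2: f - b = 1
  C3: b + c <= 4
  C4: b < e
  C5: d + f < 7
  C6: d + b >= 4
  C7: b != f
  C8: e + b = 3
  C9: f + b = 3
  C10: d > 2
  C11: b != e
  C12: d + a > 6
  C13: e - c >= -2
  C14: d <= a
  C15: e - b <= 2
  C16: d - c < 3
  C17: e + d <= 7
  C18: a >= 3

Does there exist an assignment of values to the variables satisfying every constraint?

Try a = 4, b = 1, c = 2, d = 4, e = 2, f = 2.
Check constraint 2: f - b = 1; constraint 3: b + c = 3. The remaining constraints are straightforward to verify.

Satisfiable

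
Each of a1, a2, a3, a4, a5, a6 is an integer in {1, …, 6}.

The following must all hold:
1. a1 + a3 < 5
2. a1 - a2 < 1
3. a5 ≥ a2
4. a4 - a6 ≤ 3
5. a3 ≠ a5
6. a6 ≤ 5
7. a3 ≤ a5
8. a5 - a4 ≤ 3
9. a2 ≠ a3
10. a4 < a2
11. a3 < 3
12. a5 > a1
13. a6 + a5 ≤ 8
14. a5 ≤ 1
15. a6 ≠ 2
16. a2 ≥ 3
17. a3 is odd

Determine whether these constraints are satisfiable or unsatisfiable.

Unsatisfiable

From constraint 16: a2 ≥ 3. From constraints 3 and 14: a2 ≤ a5 and a5 ≤ 1, so a2 ≤ 1. But 1 < 3, so no value of a2 works.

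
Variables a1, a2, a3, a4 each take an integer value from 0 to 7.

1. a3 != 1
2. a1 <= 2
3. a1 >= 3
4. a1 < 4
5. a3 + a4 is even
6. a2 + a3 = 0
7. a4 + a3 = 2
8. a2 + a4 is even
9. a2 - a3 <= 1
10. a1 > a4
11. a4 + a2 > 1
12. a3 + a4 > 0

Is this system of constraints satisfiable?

Unsatisfiable

From constraint 3: a1 ≥ 3. From constraint 2: a1 ≤ 2. But 2 < 3, so no value of a1 works.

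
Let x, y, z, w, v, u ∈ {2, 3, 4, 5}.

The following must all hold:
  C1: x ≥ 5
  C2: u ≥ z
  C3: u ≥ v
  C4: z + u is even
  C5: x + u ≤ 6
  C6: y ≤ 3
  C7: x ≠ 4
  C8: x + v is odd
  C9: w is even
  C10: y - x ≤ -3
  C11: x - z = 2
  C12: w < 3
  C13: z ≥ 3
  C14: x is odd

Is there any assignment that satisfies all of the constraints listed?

Unsatisfiable

From constraint 1: x ≥ 5. From constraints 2 and 13: u ≥ z ≥ 3. Hence x + u ≥ 8. But constraint 5 requires x + u ≤ 6, and 6 < 8. Contradiction.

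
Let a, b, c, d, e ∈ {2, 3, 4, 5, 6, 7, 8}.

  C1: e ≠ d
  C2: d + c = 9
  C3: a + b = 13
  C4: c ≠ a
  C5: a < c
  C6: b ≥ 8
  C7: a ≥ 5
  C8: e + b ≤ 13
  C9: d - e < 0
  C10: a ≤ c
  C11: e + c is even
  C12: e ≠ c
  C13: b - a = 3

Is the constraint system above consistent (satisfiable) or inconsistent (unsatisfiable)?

Satisfiable

One satisfying assignment is a = 5, b = 8, c = 7, d = 2, e = 5.
For the less obvious constraints — constraint 2: d + c = 9; constraint 3: a + b = 13 — and the others hold by inspection.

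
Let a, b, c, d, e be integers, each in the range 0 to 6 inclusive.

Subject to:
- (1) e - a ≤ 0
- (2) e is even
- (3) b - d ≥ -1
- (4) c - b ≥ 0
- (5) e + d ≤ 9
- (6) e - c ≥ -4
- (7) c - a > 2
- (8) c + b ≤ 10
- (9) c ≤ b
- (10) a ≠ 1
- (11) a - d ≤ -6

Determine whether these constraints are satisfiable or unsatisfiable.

Unsatisfiable

Constraints 1, 3, 4, 6, and 11 give a − e ≥ 0, e − c ≥ -4, c − b ≥ 0, b − d ≥ -1, d − a ≥ 6.
Adding all 5 inequalities: the left sides telescope to 0, and the right sides sum to 0 + (-4) + 0 + (-1) + 6 = 1. So 0 ≥ 1, which is false.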